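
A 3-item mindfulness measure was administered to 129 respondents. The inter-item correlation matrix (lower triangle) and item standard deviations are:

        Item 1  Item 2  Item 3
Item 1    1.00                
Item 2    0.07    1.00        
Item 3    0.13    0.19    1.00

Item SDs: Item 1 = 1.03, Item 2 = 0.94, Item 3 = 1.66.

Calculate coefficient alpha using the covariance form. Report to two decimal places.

Σσ²ᵢ = 1.03² + 0.94² + 1.66² = 4.7001
Covariances σ_ij = r_ij · s_i · s_j:
  σ(Item 1,Item 2) = 0.07 × 1.03 × 0.94 = 0.0678
  σ(Item 1,Item 3) = 0.13 × 1.03 × 1.66 = 0.2223
  σ(Item 2,Item 3) = 0.19 × 0.94 × 1.66 = 0.2965
σ²_T = Σσ²ᵢ + 2·Σσ_ij = 4.7001 + 2 × 0.5866 = 5.8733
α = (3/2)·(1 − 4.7001/5.8733) = 0.30

coefficient alpha = 0.30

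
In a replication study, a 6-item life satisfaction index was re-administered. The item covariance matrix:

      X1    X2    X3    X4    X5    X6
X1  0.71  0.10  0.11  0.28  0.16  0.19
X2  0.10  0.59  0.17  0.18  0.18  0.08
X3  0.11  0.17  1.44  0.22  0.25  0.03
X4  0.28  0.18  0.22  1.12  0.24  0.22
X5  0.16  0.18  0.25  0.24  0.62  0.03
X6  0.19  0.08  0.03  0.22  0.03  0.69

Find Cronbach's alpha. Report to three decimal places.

α = 0.583

Σσ²ᵢ = 0.71 + 0.59 + 1.44 + 1.12 + 0.62 + 0.69 = 5.17
Sum of the distinct covariances = 2.44
σ²_total = 5.17 + 2 × 2.44 = 10.05
α = (k/(k−1))·(1 − Σσ²ᵢ/σ²_total) = (6/5)·(1 − 5.17/10.05) = 0.583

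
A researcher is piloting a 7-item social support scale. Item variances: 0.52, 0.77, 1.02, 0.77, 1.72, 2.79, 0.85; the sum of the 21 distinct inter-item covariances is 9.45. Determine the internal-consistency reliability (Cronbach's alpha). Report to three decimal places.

α = 0.807

ΣVar(i) = 0.52 + 0.77 + 1.02 + 0.77 + 1.72 + 2.79 + 0.85 = 8.44
Sum of distinct covariances = 9.45
Var(T) = ΣVar(i) + 2·Σcov = 8.44 + 2 × 9.45 = 27.34
α = (7/6)·(1 − 8.44/27.34) = 0.807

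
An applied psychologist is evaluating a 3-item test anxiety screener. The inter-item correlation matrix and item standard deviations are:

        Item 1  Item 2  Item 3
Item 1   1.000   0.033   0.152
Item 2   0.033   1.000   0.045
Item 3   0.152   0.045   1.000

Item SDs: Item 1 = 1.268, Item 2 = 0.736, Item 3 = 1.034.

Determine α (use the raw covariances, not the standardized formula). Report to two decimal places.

Σσ²ᵢ = 1.268² + 0.736² + 1.034² = 3.2187
Covariances σ_ij = r_ij · s_i · s_j:
  σ(Item 1,Item 2) = 0.033 × 1.268 × 0.736 = 0.0308
  σ(Item 1,Item 3) = 0.152 × 1.268 × 1.034 = 0.1993
  σ(Item 2,Item 3) = 0.045 × 0.736 × 1.034 = 0.0342
σ²_T = Σσ²ᵢ + 2·Σσ_ij = 3.2187 + 2 × 0.2643 = 3.7473
α = (3/2)·(1 − 3.2187/3.7473) = 0.21

α = 0.21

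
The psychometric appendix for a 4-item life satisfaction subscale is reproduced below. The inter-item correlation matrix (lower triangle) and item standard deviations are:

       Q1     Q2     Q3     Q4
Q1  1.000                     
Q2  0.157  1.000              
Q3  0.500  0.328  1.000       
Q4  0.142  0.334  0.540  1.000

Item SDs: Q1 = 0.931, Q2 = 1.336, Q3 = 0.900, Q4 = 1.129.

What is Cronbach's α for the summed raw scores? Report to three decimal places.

Σσ²ᵢ = 0.931² + 1.336² + 0.900² + 1.129² = 4.7363
Covariances σ_ij = r_ij · s_i · s_j:
  σ(Q1,Q2) = 0.157 × 0.931 × 1.336 = 0.1953
  σ(Q1,Q3) = 0.500 × 0.931 × 0.900 = 0.4190
  σ(Q1,Q4) = 0.142 × 0.931 × 1.129 = 0.1493
  σ(Q2,Q3) = 0.328 × 1.336 × 0.900 = 0.3944
  σ(Q2,Q4) = 0.334 × 1.336 × 1.129 = 0.5038
  σ(Q3,Q4) = 0.540 × 0.900 × 1.129 = 0.5487
σ²_T = Σσ²ᵢ + 2·Σσ_ij = 4.7363 + 2 × 2.2105 = 9.1573
α = (4/3)·(1 − 4.7363/9.1573) = 0.644

α = 0.644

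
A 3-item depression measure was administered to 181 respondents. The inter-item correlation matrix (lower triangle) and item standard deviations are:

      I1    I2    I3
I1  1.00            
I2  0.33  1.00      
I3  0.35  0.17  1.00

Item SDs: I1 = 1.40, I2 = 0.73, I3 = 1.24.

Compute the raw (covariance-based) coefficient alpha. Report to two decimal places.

Σσ²ᵢ = 1.40² + 0.73² + 1.24² = 4.0305
Covariances σ_ij = r_ij · s_i · s_j:
  σ(I1,I2) = 0.33 × 1.40 × 0.73 = 0.3373
  σ(I1,I3) = 0.35 × 1.40 × 1.24 = 0.6076
  σ(I2,I3) = 0.17 × 0.73 × 1.24 = 0.1539
σ²_T = Σσ²ᵢ + 2·Σσ_ij = 4.0305 + 2 × 1.0988 = 6.2281
α = (3/2)·(1 − 4.0305/6.2281) = 0.53

α = 0.53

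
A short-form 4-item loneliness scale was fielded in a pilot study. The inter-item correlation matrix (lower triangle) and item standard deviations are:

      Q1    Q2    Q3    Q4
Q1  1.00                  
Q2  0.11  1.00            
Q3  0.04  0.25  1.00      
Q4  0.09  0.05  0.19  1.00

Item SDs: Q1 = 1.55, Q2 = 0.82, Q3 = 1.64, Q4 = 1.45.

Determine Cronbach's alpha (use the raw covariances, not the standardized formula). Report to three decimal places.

Σσ²ᵢ = 1.55² + 0.82² + 1.64² + 1.45² = 7.8670
Covariances σ_ij = r_ij · s_i · s_j:
  σ(Q1,Q2) = 0.11 × 1.55 × 0.82 = 0.1398
  σ(Q1,Q3) = 0.04 × 1.55 × 1.64 = 0.1017
  σ(Q1,Q4) = 0.09 × 1.55 × 1.45 = 0.2023
  σ(Q2,Q3) = 0.25 × 0.82 × 1.64 = 0.3362
  σ(Q2,Q4) = 0.05 × 0.82 × 1.45 = 0.0595
  σ(Q3,Q4) = 0.19 × 1.64 × 1.45 = 0.4518
σ²_T = Σσ²ᵢ + 2·Σσ_ij = 7.8670 + 2 × 1.2913 = 10.4496
α = (4/3)·(1 − 7.8670/10.4496) = 0.330

Cronbach's alpha = 0.330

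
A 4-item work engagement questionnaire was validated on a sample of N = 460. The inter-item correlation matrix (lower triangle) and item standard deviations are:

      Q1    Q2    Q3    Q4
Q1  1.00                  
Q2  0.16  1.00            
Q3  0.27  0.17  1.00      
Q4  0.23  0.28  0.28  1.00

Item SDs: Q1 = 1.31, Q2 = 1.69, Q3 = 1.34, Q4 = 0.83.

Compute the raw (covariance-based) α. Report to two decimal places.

Σσ²ᵢ = 1.31² + 1.69² + 1.34² + 0.83² = 7.0567
Covariances σ_ij = r_ij · s_i · s_j:
  σ(Q1,Q2) = 0.16 × 1.31 × 1.69 = 0.3542
  σ(Q1,Q3) = 0.27 × 1.31 × 1.34 = 0.4740
  σ(Q1,Q4) = 0.23 × 1.31 × 0.83 = 0.2501
  σ(Q2,Q3) = 0.17 × 1.69 × 1.34 = 0.3850
  σ(Q2,Q4) = 0.28 × 1.69 × 0.83 = 0.3928
  σ(Q3,Q4) = 0.28 × 1.34 × 0.83 = 0.3114
σ²_T = Σσ²ᵢ + 2·Σσ_ij = 7.0567 + 2 × 2.1675 = 11.3917
α = (4/3)·(1 − 7.0567/11.3917) = 0.51

α = 0.51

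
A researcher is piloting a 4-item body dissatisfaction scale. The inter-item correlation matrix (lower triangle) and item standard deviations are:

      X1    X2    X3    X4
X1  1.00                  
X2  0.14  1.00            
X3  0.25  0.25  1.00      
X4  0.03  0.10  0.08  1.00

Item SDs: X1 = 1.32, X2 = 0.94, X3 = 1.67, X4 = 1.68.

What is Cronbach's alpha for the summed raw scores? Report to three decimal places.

Cronbach's alpha = 0.367

Σσ²ᵢ = 1.32² + 0.94² + 1.67² + 1.68² = 8.2373
Covariances σ_ij = r_ij · s_i · s_j:
  σ(X1,X2) = 0.14 × 1.32 × 0.94 = 0.1737
  σ(X1,X3) = 0.25 × 1.32 × 1.67 = 0.5511
  σ(X1,X4) = 0.03 × 1.32 × 1.68 = 0.0665
  σ(X2,X3) = 0.25 × 0.94 × 1.67 = 0.3924
  σ(X2,X4) = 0.10 × 0.94 × 1.68 = 0.1579
  σ(X3,X4) = 0.08 × 1.67 × 1.68 = 0.2244
σ²_T = Σσ²ᵢ + 2·Σσ_ij = 8.2373 + 2 × 1.5660 = 11.3693
α = (4/3)·(1 − 8.2373/11.3693) = 0.367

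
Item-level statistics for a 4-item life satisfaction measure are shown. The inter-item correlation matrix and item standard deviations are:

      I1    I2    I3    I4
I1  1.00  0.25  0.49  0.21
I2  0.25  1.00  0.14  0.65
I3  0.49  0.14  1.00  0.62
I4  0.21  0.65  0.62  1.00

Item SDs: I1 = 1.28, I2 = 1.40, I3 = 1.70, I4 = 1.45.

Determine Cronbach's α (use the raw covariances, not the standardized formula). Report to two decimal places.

Σσ²ᵢ = 1.28² + 1.40² + 1.70² + 1.45² = 8.5909
Covariances σ_ij = r_ij · s_i · s_j:
  σ(I1,I2) = 0.25 × 1.28 × 1.40 = 0.4480
  σ(I1,I3) = 0.49 × 1.28 × 1.70 = 1.0662
  σ(I1,I4) = 0.21 × 1.28 × 1.45 = 0.3898
  σ(I2,I3) = 0.14 × 1.40 × 1.70 = 0.3332
  σ(I2,I4) = 0.65 × 1.40 × 1.45 = 1.3195
  σ(I3,I4) = 0.62 × 1.70 × 1.45 = 1.5283
σ²_T = Σσ²ᵢ + 2·Σσ_ij = 8.5909 + 2 × 5.0850 = 18.7609
α = (4/3)·(1 − 8.5909/18.7609) = 0.72

Cronbach's α = 0.72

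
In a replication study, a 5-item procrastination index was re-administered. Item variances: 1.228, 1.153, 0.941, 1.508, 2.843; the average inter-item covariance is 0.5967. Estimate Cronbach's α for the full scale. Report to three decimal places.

Cronbach's α = 0.761

Σσ²ᵢ = 1.228 + 1.153 + 0.941 + 1.508 + 2.843 = 7.673
Sum of the 10 distinct covariances = 10 × 0.5967 = 5.9670
total variance = Σσ²ᵢ + 2·Σcov = 7.673 + 2 × 5.9670 = 19.6070
α = (5/4)·(1 − 7.673/19.6070) = 0.761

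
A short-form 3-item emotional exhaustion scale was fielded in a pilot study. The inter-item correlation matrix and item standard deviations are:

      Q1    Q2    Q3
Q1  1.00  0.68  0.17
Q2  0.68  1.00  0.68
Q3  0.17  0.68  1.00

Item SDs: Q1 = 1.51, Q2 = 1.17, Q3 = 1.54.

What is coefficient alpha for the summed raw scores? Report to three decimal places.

coefficient alpha = 0.726

Σσ²ᵢ = 1.51² + 1.17² + 1.54² = 6.0206
Covariances σ_ij = r_ij · s_i · s_j:
  σ(Q1,Q2) = 0.68 × 1.51 × 1.17 = 1.2014
  σ(Q1,Q3) = 0.17 × 1.51 × 1.54 = 0.3953
  σ(Q2,Q3) = 0.68 × 1.17 × 1.54 = 1.2252
σ²_T = Σσ²ᵢ + 2·Σσ_ij = 6.0206 + 2 × 2.8219 = 11.6644
α = (3/2)·(1 − 6.0206/11.6644) = 0.726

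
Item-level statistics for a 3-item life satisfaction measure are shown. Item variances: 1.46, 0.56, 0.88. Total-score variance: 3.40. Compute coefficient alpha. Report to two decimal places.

coefficient alpha = 0.22

sum of item variances = 1.46 + 0.56 + 0.88 = 2.90
α = (k/(k−1))·(1 − sum of item variances/σ²_total) = (3/2)·(1 − 2.90/3.40) = 0.22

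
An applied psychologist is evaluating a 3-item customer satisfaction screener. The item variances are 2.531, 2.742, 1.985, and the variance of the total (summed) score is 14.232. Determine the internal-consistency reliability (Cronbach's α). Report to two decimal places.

α = 0.74

ΣVar(i) = 2.531 + 2.742 + 1.985 = 7.258
α = (k/(k−1))·(1 − ΣVar(i)/Var(T)) = (3/2)·(1 − 7.258/14.232) = 0.74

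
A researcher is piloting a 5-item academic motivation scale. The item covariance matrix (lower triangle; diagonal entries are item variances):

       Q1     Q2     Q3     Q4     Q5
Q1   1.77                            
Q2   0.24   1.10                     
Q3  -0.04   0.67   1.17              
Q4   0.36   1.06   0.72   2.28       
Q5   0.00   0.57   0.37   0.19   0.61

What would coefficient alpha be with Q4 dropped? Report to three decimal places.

α = 0.584

Remaining items: Q1, Q2, Q3, Q5 (k = 4).
ΣVar(i) = 1.77 + 1.10 + 1.17 + 0.61 = 4.65
σ²_total = 4.65 + 2 × 1.81 = 8.27
α (item deleted) = (4/3)·(1 − 4.65/8.27) = 0.584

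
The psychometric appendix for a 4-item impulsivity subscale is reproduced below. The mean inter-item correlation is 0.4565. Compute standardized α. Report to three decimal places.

Standardized α = k·r̄ / (1 + (k−1)·r̄) = 4 × 0.4565 / (1 + 3 × 0.4565)
  = 1.8260 / 2.3695 = 0.771

α = 0.771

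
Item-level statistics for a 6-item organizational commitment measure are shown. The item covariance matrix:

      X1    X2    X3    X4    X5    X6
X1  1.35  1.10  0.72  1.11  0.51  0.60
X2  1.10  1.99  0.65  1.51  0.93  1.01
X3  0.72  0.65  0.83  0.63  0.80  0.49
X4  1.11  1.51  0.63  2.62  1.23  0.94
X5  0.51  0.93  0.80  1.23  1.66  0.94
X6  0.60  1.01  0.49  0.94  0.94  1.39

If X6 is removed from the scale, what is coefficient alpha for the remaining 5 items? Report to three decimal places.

α = 0.856

Remaining items: X1, X2, X3, X4, X5 (k = 5).
ΣVar(i) = 1.35 + 1.99 + 0.83 + 2.62 + 1.66 = 8.45
Var(T) = 8.45 + 2 × 9.19 = 26.83
α (item deleted) = (5/4)·(1 − 8.45/26.83) = 0.856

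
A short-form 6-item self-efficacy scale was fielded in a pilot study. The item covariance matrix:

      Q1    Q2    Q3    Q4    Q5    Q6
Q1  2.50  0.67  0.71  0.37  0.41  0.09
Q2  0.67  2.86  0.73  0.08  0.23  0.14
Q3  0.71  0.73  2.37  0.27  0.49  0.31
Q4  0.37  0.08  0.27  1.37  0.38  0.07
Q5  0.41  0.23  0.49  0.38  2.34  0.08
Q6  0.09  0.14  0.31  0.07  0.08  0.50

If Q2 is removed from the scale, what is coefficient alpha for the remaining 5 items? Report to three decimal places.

Remaining items: Q1, Q3, Q4, Q5, Q6 (k = 5).
ΣVar(i) = 2.50 + 2.37 + 1.37 + 2.34 + 0.50 = 9.08
σ²_total = 9.08 + 2 × 3.18 = 15.44
α (item deleted) = (5/4)·(1 − 9.08/15.44) = 0.515

coefficient alpha = 0.515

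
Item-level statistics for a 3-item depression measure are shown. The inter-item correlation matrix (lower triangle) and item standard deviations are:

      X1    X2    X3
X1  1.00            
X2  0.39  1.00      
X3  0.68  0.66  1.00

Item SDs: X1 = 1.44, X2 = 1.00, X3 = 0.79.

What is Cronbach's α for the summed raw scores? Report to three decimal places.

Σσ²ᵢ = 1.44² + 1.00² + 0.79² = 3.6977
Covariances σ_ij = r_ij · s_i · s_j:
  σ(X1,X2) = 0.39 × 1.44 × 1.00 = 0.5616
  σ(X1,X3) = 0.68 × 1.44 × 0.79 = 0.7736
  σ(X2,X3) = 0.66 × 1.00 × 0.79 = 0.5214
σ²_T = Σσ²ᵢ + 2·Σσ_ij = 3.6977 + 2 × 1.8566 = 7.4109
α = (3/2)·(1 − 3.6977/7.4109) = 0.752

Cronbach's α = 0.752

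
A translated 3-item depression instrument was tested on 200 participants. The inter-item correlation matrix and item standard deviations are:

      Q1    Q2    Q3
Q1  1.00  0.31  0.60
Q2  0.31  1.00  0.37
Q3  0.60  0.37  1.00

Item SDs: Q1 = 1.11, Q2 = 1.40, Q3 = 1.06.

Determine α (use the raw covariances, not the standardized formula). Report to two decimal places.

α = 0.67

Σσ²ᵢ = 1.11² + 1.40² + 1.06² = 4.3157
Covariances σ_ij = r_ij · s_i · s_j:
  σ(Q1,Q2) = 0.31 × 1.11 × 1.40 = 0.4817
  σ(Q1,Q3) = 0.60 × 1.11 × 1.06 = 0.7060
  σ(Q2,Q3) = 0.37 × 1.40 × 1.06 = 0.5491
σ²_T = Σσ²ᵢ + 2·Σσ_ij = 4.3157 + 2 × 1.7368 = 7.7893
α = (3/2)·(1 − 4.3157/7.7893) = 0.67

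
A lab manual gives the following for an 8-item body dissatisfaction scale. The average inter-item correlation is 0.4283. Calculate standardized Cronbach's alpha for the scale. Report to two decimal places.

Standardized α = k·r̄ / (1 + (k−1)·r̄) = 8 × 0.4283 / (1 + 7 × 0.4283)
  = 3.4264 / 3.9981 = 0.86

α = 0.86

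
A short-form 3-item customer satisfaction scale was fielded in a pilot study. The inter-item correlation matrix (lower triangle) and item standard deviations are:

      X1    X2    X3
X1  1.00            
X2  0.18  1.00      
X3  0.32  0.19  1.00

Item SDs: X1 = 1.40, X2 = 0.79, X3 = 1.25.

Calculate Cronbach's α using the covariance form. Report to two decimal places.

Σσ²ᵢ = 1.40² + 0.79² + 1.25² = 4.1466
Covariances σ_ij = r_ij · s_i · s_j:
  σ(X1,X2) = 0.18 × 1.40 × 0.79 = 0.1991
  σ(X1,X3) = 0.32 × 1.40 × 1.25 = 0.5600
  σ(X2,X3) = 0.19 × 0.79 × 1.25 = 0.1876
σ²_T = Σσ²ᵢ + 2·Σσ_ij = 4.1466 + 2 × 0.9467 = 6.0400
α = (3/2)·(1 − 4.1466/6.0400) = 0.47

α = 0.47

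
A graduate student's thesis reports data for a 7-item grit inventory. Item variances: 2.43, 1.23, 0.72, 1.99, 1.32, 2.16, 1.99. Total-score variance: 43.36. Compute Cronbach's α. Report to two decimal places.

Cronbach's α = 0.85

ΣVar(i) = 2.43 + 1.23 + 0.72 + 1.99 + 1.32 + 2.16 + 1.99 = 11.84
α = (k/(k−1))·(1 − ΣVar(i)/σ²_T) = (7/6)·(1 − 11.84/43.36) = 0.85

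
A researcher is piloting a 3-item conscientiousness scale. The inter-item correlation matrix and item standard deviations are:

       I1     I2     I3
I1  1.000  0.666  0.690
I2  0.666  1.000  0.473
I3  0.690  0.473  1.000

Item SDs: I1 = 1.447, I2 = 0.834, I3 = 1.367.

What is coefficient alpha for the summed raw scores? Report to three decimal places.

Σσ²ᵢ = 1.447² + 0.834² + 1.367² = 4.6581
Covariances σ_ij = r_ij · s_i · s_j:
  σ(I1,I2) = 0.666 × 1.447 × 0.834 = 0.8037
  σ(I1,I3) = 0.690 × 1.447 × 1.367 = 1.3649
  σ(I2,I3) = 0.473 × 0.834 × 1.367 = 0.5393
σ²_T = Σσ²ᵢ + 2·Σσ_ij = 4.6581 + 2 × 2.7079 = 10.0739
α = (3/2)·(1 − 4.6581/10.0739) = 0.806

coefficient alpha = 0.806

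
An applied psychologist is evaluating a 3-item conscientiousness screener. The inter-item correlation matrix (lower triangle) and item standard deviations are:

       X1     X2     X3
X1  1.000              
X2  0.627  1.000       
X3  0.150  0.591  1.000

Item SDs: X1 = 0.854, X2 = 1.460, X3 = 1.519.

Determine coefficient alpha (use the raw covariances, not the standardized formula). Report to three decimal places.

Σσ²ᵢ = 0.854² + 1.460² + 1.519² = 5.1683
Covariances σ_ij = r_ij · s_i · s_j:
  σ(X1,X2) = 0.627 × 0.854 × 1.460 = 0.7818
  σ(X1,X3) = 0.150 × 0.854 × 1.519 = 0.1946
  σ(X2,X3) = 0.591 × 1.460 × 1.519 = 1.3107
σ²_T = Σσ²ᵢ + 2·Σσ_ij = 5.1683 + 2 × 2.2871 = 9.7425
α = (3/2)·(1 − 5.1683/9.7425) = 0.704

coefficient alpha = 0.704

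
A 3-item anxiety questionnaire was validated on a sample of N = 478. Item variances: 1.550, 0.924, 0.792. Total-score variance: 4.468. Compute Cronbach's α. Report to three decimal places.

α = 0.404

Σσ²ᵢ = 1.550 + 0.924 + 0.792 = 3.266
α = (k/(k−1))·(1 − Σσ²ᵢ/σ²_T) = (3/2)·(1 − 3.266/4.468) = 0.404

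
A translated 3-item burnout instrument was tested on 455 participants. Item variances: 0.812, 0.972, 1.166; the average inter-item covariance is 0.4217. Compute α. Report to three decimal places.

Σσ²ᵢ = 0.812 + 0.972 + 1.166 = 2.950
Sum of the 3 distinct covariances = 3 × 0.4217 = 1.2651
σ²_total = Σσ²ᵢ + 2·Σcov = 2.950 + 2 × 1.2651 = 5.4802
α = (3/2)·(1 − 2.950/5.4802) = 0.693

α = 0.693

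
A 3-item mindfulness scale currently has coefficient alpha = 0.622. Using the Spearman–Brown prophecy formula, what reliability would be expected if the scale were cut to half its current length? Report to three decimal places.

Length factor m = 1/2
α' = m·α / (1 − (1−m)·α)
   = 1/2 × 0.622 / (1 − (1 − 1/2) × 0.622)
   = 0.3110 / 0.6890 = 0.451

predicted reliability = 0.451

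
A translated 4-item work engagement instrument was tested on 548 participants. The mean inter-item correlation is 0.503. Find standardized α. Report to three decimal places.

Standardized α = k·r̄ / (1 + (k−1)·r̄) = 4 × 0.503 / (1 + 3 × 0.503)
  = 2.0120 / 2.5090 = 0.802

α = 0.802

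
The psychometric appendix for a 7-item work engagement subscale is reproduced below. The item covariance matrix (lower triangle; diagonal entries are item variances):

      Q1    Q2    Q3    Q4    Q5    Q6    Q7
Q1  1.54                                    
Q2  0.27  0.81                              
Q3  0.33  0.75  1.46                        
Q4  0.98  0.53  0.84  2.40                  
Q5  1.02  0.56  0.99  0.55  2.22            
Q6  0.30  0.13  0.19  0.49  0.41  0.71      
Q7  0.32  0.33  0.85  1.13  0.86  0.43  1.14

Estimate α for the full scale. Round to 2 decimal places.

Σσ²ᵢ = 1.54 + 0.81 + 1.46 + 2.40 + 2.22 + 0.71 + 1.14 = 10.28
Σ_{i<j} σ_ij = 12.26
total variance = 10.28 + 2 × 12.26 = 34.80
α = (k/(k−1))·(1 − Σσ²ᵢ/total variance) = (7/6)·(1 − 10.28/34.80) = 0.82

α = 0.82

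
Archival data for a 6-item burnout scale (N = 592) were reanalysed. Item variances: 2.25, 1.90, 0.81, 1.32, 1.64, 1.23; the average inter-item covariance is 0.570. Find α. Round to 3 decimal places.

ΣVar(i) = 2.25 + 1.90 + 0.81 + 1.32 + 1.64 + 1.23 = 9.15
Sum of the 15 distinct covariances = 15 × 0.570 = 8.550
σ²_total = ΣVar(i) + 2·Σcov = 9.15 + 2 × 8.550 = 26.250
α = (6/5)·(1 − 9.15/26.250) = 0.782

α = 0.782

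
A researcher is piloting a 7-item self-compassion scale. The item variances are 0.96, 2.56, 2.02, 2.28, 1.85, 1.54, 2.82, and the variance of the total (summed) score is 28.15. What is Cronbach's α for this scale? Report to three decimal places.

α = 0.585

ΣVar(i) = 0.96 + 2.56 + 2.02 + 2.28 + 1.85 + 1.54 + 2.82 = 14.03
α = (k/(k−1))·(1 − ΣVar(i)/total variance) = (7/6)·(1 − 14.03/28.15) = 0.585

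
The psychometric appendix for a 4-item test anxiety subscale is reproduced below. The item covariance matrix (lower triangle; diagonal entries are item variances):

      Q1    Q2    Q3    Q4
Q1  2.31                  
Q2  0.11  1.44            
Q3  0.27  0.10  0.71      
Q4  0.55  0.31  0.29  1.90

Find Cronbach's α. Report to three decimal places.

ΣVar(i) = 2.31 + 1.44 + 0.71 + 1.90 = 6.36
Sum of off-diagonal covariances = 1.63
Var(T) = 6.36 + 2 × 1.63 = 9.62
α = (k/(k−1))·(1 − ΣVar(i)/Var(T)) = (4/3)·(1 − 6.36/9.62) = 0.452

Cronbach's α = 0.452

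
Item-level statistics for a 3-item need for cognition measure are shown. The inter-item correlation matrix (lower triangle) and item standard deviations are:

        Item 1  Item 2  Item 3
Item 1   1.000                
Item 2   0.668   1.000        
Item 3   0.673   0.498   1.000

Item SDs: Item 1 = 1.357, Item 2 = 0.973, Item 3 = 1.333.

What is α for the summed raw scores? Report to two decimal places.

α = 0.82

Σσ²ᵢ = 1.357² + 0.973² + 1.333² = 4.5651
Covariances σ_ij = r_ij · s_i · s_j:
  σ(Item 1,Item 2) = 0.668 × 1.357 × 0.973 = 0.8820
  σ(Item 1,Item 3) = 0.673 × 1.357 × 1.333 = 1.2174
  σ(Item 2,Item 3) = 0.498 × 0.973 × 1.333 = 0.6459
σ²_T = Σσ²ᵢ + 2·Σσ_ij = 4.5651 + 2 × 2.7453 = 10.0557
α = (3/2)·(1 − 4.5651/10.0557) = 0.82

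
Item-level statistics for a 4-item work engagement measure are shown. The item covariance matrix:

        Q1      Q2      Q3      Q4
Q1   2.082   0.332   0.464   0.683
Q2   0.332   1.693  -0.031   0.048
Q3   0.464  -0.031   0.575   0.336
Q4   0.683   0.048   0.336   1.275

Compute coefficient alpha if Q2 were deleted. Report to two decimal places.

coefficient alpha = 0.64

Remaining items: Q1, Q3, Q4 (k = 3).
Σσ²ᵢ = 2.082 + 0.575 + 1.275 = 3.932
σ²_T = 3.932 + 2 × 1.483 = 6.898
α (item deleted) = (3/2)·(1 − 3.932/6.898) = 0.64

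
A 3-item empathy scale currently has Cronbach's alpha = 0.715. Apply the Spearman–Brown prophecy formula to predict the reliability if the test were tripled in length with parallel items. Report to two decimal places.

predicted reliability = 0.88

Length factor m = 3
α' = m·α / (1 + (m−1)·α)
   = 3 × 0.715 / (1 + (3 − 1) × 0.715)
   = 2.1450 / 2.4300 = 0.88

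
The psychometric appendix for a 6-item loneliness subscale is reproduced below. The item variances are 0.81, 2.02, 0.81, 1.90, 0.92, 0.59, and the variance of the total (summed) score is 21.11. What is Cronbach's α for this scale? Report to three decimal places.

α = 0.799

ΣVar(i) = 0.81 + 2.02 + 0.81 + 1.90 + 0.92 + 0.59 = 7.05
α = (k/(k−1))·(1 − ΣVar(i)/σ²_T) = (6/5)·(1 − 7.05/21.11) = 0.799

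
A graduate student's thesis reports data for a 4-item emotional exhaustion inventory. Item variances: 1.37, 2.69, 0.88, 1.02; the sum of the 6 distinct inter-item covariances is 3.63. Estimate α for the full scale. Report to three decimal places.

α = 0.732

sum of item variances = 1.37 + 2.69 + 0.88 + 1.02 = 5.96
Sum of distinct covariances = 3.63
total variance = sum of item variances + 2·Σcov = 5.96 + 2 × 3.63 = 13.22
α = (4/3)·(1 − 5.96/13.22) = 0.732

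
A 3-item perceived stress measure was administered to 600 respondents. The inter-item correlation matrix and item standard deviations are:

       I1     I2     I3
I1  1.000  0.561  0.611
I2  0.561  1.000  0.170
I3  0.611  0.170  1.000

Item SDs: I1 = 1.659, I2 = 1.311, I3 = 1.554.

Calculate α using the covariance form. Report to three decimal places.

α = 0.716

Σσ²ᵢ = 1.659² + 1.311² + 1.554² = 6.8859
Covariances σ_ij = r_ij · s_i · s_j:
  σ(I1,I2) = 0.561 × 1.659 × 1.311 = 1.2201
  σ(I1,I3) = 0.611 × 1.659 × 1.554 = 1.5752
  σ(I2,I3) = 0.170 × 1.311 × 1.554 = 0.3463
σ²_T = Σσ²ᵢ + 2·Σσ_ij = 6.8859 + 2 × 3.1416 = 13.1691
α = (3/2)·(1 − 6.8859/13.1691) = 0.716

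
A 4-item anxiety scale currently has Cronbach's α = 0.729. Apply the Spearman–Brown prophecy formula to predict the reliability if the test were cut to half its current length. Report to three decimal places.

predicted reliability = 0.574

Length factor m = 1/2
α' = m·α / (1 − (1−m)·α)
   = 1/2 × 0.729 / (1 − (1 − 1/2) × 0.729)
   = 0.3645 / 0.6355 = 0.574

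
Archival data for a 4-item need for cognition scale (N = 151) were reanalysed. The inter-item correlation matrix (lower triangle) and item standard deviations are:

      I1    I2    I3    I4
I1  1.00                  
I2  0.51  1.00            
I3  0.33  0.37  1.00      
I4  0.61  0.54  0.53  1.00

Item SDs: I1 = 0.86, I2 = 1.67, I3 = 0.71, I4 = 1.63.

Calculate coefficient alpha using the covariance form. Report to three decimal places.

Σσ²ᵢ = 0.86² + 1.67² + 0.71² + 1.63² = 6.6895
Covariances σ_ij = r_ij · s_i · s_j:
  σ(I1,I2) = 0.51 × 0.86 × 1.67 = 0.7325
  σ(I1,I3) = 0.33 × 0.86 × 0.71 = 0.2015
  σ(I1,I4) = 0.61 × 0.86 × 1.63 = 0.8551
  σ(I2,I3) = 0.37 × 1.67 × 0.71 = 0.4387
  σ(I2,I4) = 0.54 × 1.67 × 1.63 = 1.4699
  σ(I3,I4) = 0.53 × 0.71 × 1.63 = 0.6134
σ²_T = Σσ²ᵢ + 2·Σσ_ij = 6.6895 + 2 × 4.3111 = 15.3117
α = (4/3)·(1 − 6.6895/15.3117) = 0.751

coefficient alpha = 0.751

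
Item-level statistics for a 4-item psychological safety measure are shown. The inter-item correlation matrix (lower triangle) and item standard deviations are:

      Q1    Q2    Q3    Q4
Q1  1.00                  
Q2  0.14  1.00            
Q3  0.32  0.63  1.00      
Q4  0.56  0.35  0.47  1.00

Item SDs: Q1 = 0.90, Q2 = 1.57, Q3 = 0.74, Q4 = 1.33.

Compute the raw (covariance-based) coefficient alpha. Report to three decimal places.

Σσ²ᵢ = 0.90² + 1.57² + 0.74² + 1.33² = 5.5914
Covariances σ_ij = r_ij · s_i · s_j:
  σ(Q1,Q2) = 0.14 × 0.90 × 1.57 = 0.1978
  σ(Q1,Q3) = 0.32 × 0.90 × 0.74 = 0.2131
  σ(Q1,Q4) = 0.56 × 0.90 × 1.33 = 0.6703
  σ(Q2,Q3) = 0.63 × 1.57 × 0.74 = 0.7319
  σ(Q2,Q4) = 0.35 × 1.57 × 1.33 = 0.7308
  σ(Q3,Q4) = 0.47 × 0.74 × 1.33 = 0.4626
σ²_T = Σσ²ᵢ + 2·Σσ_ij = 5.5914 + 2 × 3.0065 = 11.6044
α = (4/3)·(1 − 5.5914/11.6044) = 0.691

α = 0.691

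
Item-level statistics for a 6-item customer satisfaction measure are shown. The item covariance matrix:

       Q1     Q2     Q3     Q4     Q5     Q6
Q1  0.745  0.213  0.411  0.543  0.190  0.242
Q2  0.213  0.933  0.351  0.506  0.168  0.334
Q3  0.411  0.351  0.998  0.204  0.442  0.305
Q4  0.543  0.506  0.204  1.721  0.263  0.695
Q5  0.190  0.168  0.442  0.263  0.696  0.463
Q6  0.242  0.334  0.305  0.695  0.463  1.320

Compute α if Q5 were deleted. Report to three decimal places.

Remaining items: Q1, Q2, Q3, Q4, Q6 (k = 5).
Σσ²ᵢ = 0.745 + 0.933 + 0.998 + 1.721 + 1.320 = 5.717
σ²_T = 5.717 + 2 × 3.804 = 13.325
α (item deleted) = (5/4)·(1 − 5.717/13.325) = 0.714

α = 0.714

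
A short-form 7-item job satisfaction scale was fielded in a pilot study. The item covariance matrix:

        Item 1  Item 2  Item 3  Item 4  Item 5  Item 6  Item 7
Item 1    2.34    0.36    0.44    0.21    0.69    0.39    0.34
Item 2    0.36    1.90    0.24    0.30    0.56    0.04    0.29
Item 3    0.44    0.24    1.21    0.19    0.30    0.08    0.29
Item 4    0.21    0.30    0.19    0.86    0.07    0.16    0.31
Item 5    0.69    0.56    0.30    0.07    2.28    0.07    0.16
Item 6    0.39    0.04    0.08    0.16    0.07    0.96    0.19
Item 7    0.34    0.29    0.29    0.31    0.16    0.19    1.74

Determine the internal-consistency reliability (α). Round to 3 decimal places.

sum of item variances = 2.34 + 1.90 + 1.21 + 0.86 + 2.28 + 0.96 + 1.74 = 11.29
Sum of off-diagonal covariances = 5.68
Var(T) = 11.29 + 2 × 5.68 = 22.65
α = (k/(k−1))·(1 − sum of item variances/Var(T)) = (7/6)·(1 − 11.29/22.65) = 0.585

α = 0.585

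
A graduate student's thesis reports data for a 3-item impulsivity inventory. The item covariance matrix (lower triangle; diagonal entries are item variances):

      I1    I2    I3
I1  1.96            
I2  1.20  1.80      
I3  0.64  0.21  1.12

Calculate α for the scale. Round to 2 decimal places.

Σσᵢ² = 1.96 + 1.80 + 1.12 = 4.88
Sum of off-diagonal covariances = 2.05
total variance = 4.88 + 2 × 2.05 = 8.98
α = (k/(k−1))·(1 − Σσᵢ²/total variance) = (3/2)·(1 − 4.88/8.98) = 0.68

α = 0.68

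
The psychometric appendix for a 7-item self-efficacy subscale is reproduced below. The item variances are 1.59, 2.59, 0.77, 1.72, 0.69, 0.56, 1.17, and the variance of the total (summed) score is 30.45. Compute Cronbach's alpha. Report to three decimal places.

Cronbach's alpha = 0.818

Σσ²ᵢ = 1.59 + 2.59 + 0.77 + 1.72 + 0.69 + 0.56 + 1.17 = 9.09
α = (k/(k−1))·(1 − Σσ²ᵢ/σ²_T) = (7/6)·(1 − 9.09/30.45) = 0.818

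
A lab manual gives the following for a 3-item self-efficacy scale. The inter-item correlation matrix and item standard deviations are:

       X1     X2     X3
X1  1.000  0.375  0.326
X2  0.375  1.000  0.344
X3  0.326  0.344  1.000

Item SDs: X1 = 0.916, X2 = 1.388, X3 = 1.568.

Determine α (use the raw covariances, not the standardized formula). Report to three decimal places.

α = 0.590

Σσ²ᵢ = 0.916² + 1.388² + 1.568² = 5.2242
Covariances σ_ij = r_ij · s_i · s_j:
  σ(X1,X2) = 0.375 × 0.916 × 1.388 = 0.4768
  σ(X1,X3) = 0.326 × 0.916 × 1.568 = 0.4682
  σ(X2,X3) = 0.344 × 1.388 × 1.568 = 0.7487
σ²_T = Σσ²ᵢ + 2·Σσ_ij = 5.2242 + 2 × 1.6937 = 8.6116
α = (3/2)·(1 − 5.2242/8.6116) = 0.590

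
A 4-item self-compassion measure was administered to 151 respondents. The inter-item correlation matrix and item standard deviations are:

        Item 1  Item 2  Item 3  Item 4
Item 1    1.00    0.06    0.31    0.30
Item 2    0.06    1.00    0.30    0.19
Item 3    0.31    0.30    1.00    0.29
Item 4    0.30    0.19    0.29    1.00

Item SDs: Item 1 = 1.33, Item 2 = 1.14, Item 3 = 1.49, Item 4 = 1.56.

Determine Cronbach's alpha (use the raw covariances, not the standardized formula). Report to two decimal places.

α = 0.57

Σσ²ᵢ = 1.33² + 1.14² + 1.49² + 1.56² = 7.7222
Covariances σ_ij = r_ij · s_i · s_j:
  σ(Item 1,Item 2) = 0.06 × 1.33 × 1.14 = 0.0910
  σ(Item 1,Item 3) = 0.31 × 1.33 × 1.49 = 0.6143
  σ(Item 1,Item 4) = 0.30 × 1.33 × 1.56 = 0.6224
  σ(Item 2,Item 3) = 0.30 × 1.14 × 1.49 = 0.5096
  σ(Item 2,Item 4) = 0.19 × 1.14 × 1.56 = 0.3379
  σ(Item 3,Item 4) = 0.29 × 1.49 × 1.56 = 0.6741
σ²_T = Σσ²ᵢ + 2·Σσ_ij = 7.7222 + 2 × 2.8493 = 13.4208
α = (4/3)·(1 − 7.7222/13.4208) = 0.57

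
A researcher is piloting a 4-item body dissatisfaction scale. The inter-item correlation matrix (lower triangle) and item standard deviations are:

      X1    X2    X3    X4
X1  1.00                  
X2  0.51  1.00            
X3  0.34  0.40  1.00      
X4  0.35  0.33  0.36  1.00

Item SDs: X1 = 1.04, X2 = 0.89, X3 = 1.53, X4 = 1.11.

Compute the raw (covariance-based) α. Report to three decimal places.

Σσ²ᵢ = 1.04² + 0.89² + 1.53² + 1.11² = 5.4467
Covariances σ_ij = r_ij · s_i · s_j:
  σ(X1,X2) = 0.51 × 1.04 × 0.89 = 0.4721
  σ(X1,X3) = 0.34 × 1.04 × 1.53 = 0.5410
  σ(X1,X4) = 0.35 × 1.04 × 1.11 = 0.4040
  σ(X2,X3) = 0.40 × 0.89 × 1.53 = 0.5447
  σ(X2,X4) = 0.33 × 0.89 × 1.11 = 0.3260
  σ(X3,X4) = 0.36 × 1.53 × 1.11 = 0.6114
σ²_T = Σσ²ᵢ + 2·Σσ_ij = 5.4467 + 2 × 2.8992 = 11.2451
α = (4/3)·(1 − 5.4467/11.2451) = 0.688

α = 0.688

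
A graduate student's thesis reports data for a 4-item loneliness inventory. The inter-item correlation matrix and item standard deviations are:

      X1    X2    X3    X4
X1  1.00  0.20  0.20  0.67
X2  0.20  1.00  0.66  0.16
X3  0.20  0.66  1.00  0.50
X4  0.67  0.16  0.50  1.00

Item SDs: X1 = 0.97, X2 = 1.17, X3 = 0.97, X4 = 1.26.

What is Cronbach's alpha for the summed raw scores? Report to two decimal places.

Cronbach's alpha = 0.72

Σσ²ᵢ = 0.97² + 1.17² + 0.97² + 1.26² = 4.8383
Covariances σ_ij = r_ij · s_i · s_j:
  σ(X1,X2) = 0.20 × 0.97 × 1.17 = 0.2270
  σ(X1,X3) = 0.20 × 0.97 × 0.97 = 0.1882
  σ(X1,X4) = 0.67 × 0.97 × 1.26 = 0.8189
  σ(X2,X3) = 0.66 × 1.17 × 0.97 = 0.7490
  σ(X2,X4) = 0.16 × 1.17 × 1.26 = 0.2359
  σ(X3,X4) = 0.50 × 0.97 × 1.26 = 0.6111
σ²_T = Σσ²ᵢ + 2·Σσ_ij = 4.8383 + 2 × 2.8301 = 10.4985
α = (4/3)·(1 − 4.8383/10.4985) = 0.72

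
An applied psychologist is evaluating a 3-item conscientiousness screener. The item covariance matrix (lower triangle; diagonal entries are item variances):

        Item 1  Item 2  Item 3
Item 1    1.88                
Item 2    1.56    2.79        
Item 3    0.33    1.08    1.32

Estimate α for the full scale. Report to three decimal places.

Σσ²ᵢ = 1.88 + 2.79 + 1.32 = 5.99
Sum of the distinct covariances = 2.97
σ²_T = 5.99 + 2 × 2.97 = 11.93
α = (k/(k−1))·(1 − Σσ²ᵢ/σ²_T) = (3/2)·(1 − 5.99/11.93) = 0.747

α = 0.747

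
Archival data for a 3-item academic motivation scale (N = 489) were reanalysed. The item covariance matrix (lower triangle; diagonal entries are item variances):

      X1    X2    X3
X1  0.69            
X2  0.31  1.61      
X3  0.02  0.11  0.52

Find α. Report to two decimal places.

Σσ²ᵢ = 0.69 + 1.61 + 0.52 = 2.82
Sum of the distinct covariances = 0.44
total variance = 2.82 + 2 × 0.44 = 3.70
α = (k/(k−1))·(1 − Σσ²ᵢ/total variance) = (3/2)·(1 − 2.82/3.70) = 0.36

α = 0.36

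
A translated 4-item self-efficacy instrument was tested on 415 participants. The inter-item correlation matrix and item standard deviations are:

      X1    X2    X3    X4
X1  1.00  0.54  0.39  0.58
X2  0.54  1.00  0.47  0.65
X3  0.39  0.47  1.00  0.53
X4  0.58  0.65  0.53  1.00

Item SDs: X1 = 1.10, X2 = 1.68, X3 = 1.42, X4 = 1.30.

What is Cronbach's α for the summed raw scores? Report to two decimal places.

Cronbach's α = 0.81

Σσ²ᵢ = 1.10² + 1.68² + 1.42² + 1.30² = 7.7388
Covariances σ_ij = r_ij · s_i · s_j:
  σ(X1,X2) = 0.54 × 1.10 × 1.68 = 0.9979
  σ(X1,X3) = 0.39 × 1.10 × 1.42 = 0.6092
  σ(X1,X4) = 0.58 × 1.10 × 1.30 = 0.8294
  σ(X2,X3) = 0.47 × 1.68 × 1.42 = 1.1212
  σ(X2,X4) = 0.65 × 1.68 × 1.30 = 1.4196
  σ(X3,X4) = 0.53 × 1.42 × 1.30 = 0.9784
σ²_T = Σσ²ᵢ + 2·Σσ_ij = 7.7388 + 2 × 5.9557 = 19.6502
α = (4/3)·(1 − 7.7388/19.6502) = 0.81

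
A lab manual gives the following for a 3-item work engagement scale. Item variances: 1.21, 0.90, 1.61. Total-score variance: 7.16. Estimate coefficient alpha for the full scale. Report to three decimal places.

coefficient alpha = 0.721

Σσ²ᵢ = 1.21 + 0.90 + 1.61 = 3.72
α = (k/(k−1))·(1 − Σσ²ᵢ/σ²_total) = (3/2)·(1 − 3.72/7.16) = 0.721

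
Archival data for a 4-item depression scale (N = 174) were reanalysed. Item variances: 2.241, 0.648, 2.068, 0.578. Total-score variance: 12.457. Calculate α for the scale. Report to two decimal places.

ΣVar(i) = 2.241 + 0.648 + 2.068 + 0.578 = 5.535
α = (k/(k−1))·(1 − ΣVar(i)/Var(T)) = (4/3)·(1 − 5.535/12.457) = 0.74

α = 0.74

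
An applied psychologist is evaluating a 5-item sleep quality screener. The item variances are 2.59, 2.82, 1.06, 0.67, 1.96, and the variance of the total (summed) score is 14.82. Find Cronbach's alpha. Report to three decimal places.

Cronbach's alpha = 0.482

Σσ²ᵢ = 2.59 + 2.82 + 1.06 + 0.67 + 1.96 = 9.10
α = (k/(k−1))·(1 − Σσ²ᵢ/total variance) = (5/4)·(1 − 9.10/14.82) = 0.482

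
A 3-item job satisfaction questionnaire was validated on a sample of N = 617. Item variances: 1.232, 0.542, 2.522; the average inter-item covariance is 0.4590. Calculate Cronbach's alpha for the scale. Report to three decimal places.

α = 0.586

ΣVar(i) = 1.232 + 0.542 + 2.522 = 4.296
Sum of the 3 distinct covariances = 3 × 0.4590 = 1.3770
total variance = ΣVar(i) + 2·Σcov = 4.296 + 2 × 1.3770 = 7.0500
α = (3/2)·(1 − 4.296/7.0500) = 0.586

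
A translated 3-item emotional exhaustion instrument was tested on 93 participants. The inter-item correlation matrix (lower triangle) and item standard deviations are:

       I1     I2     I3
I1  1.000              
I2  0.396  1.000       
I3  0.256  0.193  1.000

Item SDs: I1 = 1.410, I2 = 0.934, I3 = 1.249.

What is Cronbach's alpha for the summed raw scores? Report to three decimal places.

Σσ²ᵢ = 1.410² + 0.934² + 1.249² = 4.4205
Covariances σ_ij = r_ij · s_i · s_j:
  σ(I1,I2) = 0.396 × 1.410 × 0.934 = 0.5215
  σ(I1,I3) = 0.256 × 1.410 × 1.249 = 0.4508
  σ(I2,I3) = 0.193 × 0.934 × 1.249 = 0.2251
σ²_T = Σσ²ᵢ + 2·Σσ_ij = 4.4205 + 2 × 1.1974 = 6.8153
α = (3/2)·(1 − 4.4205/6.8153) = 0.527

α = 0.527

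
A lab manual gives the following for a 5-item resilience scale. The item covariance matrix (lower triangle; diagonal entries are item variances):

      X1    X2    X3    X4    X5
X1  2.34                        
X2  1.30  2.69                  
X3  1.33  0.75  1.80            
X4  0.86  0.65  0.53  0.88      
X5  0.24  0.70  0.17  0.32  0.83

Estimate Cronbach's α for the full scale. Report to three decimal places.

ΣVar(i) = 2.34 + 2.69 + 1.80 + 0.88 + 0.83 = 8.54
Sum of off-diagonal covariances = 6.85
σ²_T = 8.54 + 2 × 6.85 = 22.24
α = (k/(k−1))·(1 − ΣVar(i)/σ²_T) = (5/4)·(1 − 8.54/22.24) = 0.770

Cronbach's α = 0.770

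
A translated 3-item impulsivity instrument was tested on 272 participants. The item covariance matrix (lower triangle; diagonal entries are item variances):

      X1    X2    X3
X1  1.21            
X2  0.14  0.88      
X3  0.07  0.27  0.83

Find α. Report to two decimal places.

α = 0.37

Σσ²ᵢ = 1.21 + 0.88 + 0.83 = 2.92
Σ_{i<j} σ_ij = 0.48
σ²_T = 2.92 + 2 × 0.48 = 3.88
α = (k/(k−1))·(1 − Σσ²ᵢ/σ²_T) = (3/2)·(1 − 2.92/3.88) = 0.37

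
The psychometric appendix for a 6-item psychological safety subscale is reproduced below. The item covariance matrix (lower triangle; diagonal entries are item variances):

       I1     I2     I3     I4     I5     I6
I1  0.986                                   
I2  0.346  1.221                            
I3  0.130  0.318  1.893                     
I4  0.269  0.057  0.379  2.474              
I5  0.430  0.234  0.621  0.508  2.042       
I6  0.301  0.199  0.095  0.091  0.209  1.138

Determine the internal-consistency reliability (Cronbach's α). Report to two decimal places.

sum of item variances = 0.986 + 1.221 + 1.893 + 2.474 + 2.042 + 1.138 = 9.754
Sum of the distinct covariances = 4.187
σ²_T = 9.754 + 2 × 4.187 = 18.128
α = (k/(k−1))·(1 − sum of item variances/σ²_T) = (6/5)·(1 − 9.754/18.128) = 0.55

α = 0.55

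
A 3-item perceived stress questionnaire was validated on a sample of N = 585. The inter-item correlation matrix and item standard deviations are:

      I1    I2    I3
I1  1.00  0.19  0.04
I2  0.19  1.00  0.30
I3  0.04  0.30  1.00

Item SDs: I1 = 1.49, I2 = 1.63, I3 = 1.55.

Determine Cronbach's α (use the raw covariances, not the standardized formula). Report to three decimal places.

Cronbach's α = 0.397

Σσ²ᵢ = 1.49² + 1.63² + 1.55² = 7.2795
Covariances σ_ij = r_ij · s_i · s_j:
  σ(I1,I2) = 0.19 × 1.49 × 1.63 = 0.4615
  σ(I1,I3) = 0.04 × 1.49 × 1.55 = 0.0924
  σ(I2,I3) = 0.30 × 1.63 × 1.55 = 0.7579
σ²_T = Σσ²ᵢ + 2·Σσ_ij = 7.2795 + 2 × 1.3118 = 9.9031
α = (3/2)·(1 − 7.2795/9.9031) = 0.397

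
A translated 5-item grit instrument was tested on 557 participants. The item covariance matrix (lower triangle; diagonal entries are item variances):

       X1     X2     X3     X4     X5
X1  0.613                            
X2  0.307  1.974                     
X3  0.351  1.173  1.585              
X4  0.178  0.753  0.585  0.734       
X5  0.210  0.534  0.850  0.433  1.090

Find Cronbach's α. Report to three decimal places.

α = 0.802

Σσ²ᵢ = 0.613 + 1.974 + 1.585 + 0.734 + 1.090 = 5.996
Sum of the distinct covariances = 5.374
σ²_total = 5.996 + 2 × 5.374 = 16.744
α = (k/(k−1))·(1 − Σσ²ᵢ/σ²_total) = (5/4)·(1 − 5.996/16.744) = 0.802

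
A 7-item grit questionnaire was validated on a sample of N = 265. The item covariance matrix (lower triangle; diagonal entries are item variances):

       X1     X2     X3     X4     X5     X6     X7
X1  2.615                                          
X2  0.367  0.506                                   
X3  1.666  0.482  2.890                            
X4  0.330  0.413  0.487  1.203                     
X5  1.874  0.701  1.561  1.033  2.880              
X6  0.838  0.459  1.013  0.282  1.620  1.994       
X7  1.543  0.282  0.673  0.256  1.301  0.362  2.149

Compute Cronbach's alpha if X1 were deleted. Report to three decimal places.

Cronbach's alpha = 0.783

Remaining items: X2, X3, X4, X5, X6, X7 (k = 6).
Σσᵢ² = 0.506 + 2.890 + 1.203 + 2.880 + 1.994 + 2.149 = 11.622
Var(T) = 11.622 + 2 × 10.925 = 33.472
α (item deleted) = (6/5)·(1 − 11.622/33.472) = 0.783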